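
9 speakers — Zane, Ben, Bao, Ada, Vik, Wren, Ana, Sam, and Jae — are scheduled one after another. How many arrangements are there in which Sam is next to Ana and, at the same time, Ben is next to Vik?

20160

Treat {Sam,Ana} as one block (2 orders) and {Ben,Vik} as another (2 orders).
That leaves 7 units to arrange: 2 × 2 × 7! = 4 × 5040 = 20160.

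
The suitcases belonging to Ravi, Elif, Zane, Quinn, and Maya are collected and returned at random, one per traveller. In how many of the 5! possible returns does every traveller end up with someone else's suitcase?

44

Let Aᵢ be the assignments in which traveller i gets their own suitcase. We want the size of the complement of A₁∪…∪A_5.
By inclusion–exclusion this is Σ_{j=0}^{5} (−1)^j C(5,j)·(5−j)!.
Computing: 120 − 120 + 60 − 20 + 5 − 1 = 44.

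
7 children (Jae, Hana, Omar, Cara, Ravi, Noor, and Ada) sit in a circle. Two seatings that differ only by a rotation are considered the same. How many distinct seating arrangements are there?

720

Seat Jae anywhere (absorbing the rotational symmetry), then permute the other 6: (6)! = 720.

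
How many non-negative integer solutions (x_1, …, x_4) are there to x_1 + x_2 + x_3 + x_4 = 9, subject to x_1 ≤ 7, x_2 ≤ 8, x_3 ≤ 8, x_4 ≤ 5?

By stars and bars, unrestricted non-negative solutions to x_1+…+x_4 = 9 number C(9+3,3) = 220.
Subtract solutions that violate a single cap (substitute x_i' = x_i − (cap_i+1)): x_1 ≥ 8 gives C(4,3) = 4; x_2 ≥ 9 gives C(3,3) = 1; x_3 ≥ 9 gives C(3,3) = 1; x_4 ≥ 6 gives C(6,3) = 20. Together 26.
No two caps can be exceeded simultaneously, so the pair terms are all 0.
By inclusion–exclusion the count is 220 − 26 + 0 = 194.

194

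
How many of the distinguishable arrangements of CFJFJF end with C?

With the last slot taken by C, it remains to arrange the other 5 letters (FJFJF).
Those 5 letters have F appearing 3 times and J appearing twice, giving (5)!/(3!·2!) = 10.

10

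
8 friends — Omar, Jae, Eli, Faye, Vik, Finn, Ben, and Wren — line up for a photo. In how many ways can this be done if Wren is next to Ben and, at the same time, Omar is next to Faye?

Treat {Wren,Ben} as one block (2 orders) and {Omar,Faye} as another (2 orders).
That leaves 6 units to arrange: 2 × 2 × 6! = 4 × 720 = 2880.

2880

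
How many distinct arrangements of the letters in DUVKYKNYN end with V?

5040

With the last slot taken by V, it remains to arrange the other 8 letters (DUKYKNYN).
Those 8 letters have K appearing twice, N appearing twice, and Y appearing twice, giving (8)!/(2!·2!·2!) = 5040.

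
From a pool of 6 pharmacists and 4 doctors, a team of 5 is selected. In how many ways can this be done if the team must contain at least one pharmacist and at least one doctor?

With no constraint there are C(10,5) = 252 possible selections.
Subtract selections that omit an entire group: no pharmacists → C(4,5) = 0; no doctors → C(6,5) = 6.
Both groups omitted at once is impossible, so 252 − 6 = 246.

246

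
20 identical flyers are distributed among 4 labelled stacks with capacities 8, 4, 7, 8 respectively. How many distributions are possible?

110

By stars and bars, unrestricted non-negative solutions to x_1+…+x_4 = 20 number C(20+3,3) = 1771.
Subtract solutions that violate a single cap (substitute x_i' = x_i − (cap_i+1)): x_1 ≥ 9 gives C(14,3) = 364; x_2 ≥ 5 gives C(18,3) = 816; x_3 ≥ 8 gives C(15,3) = 455; x_4 ≥ 9 gives C(14,3) = 364. Together 1999.
Add back pairs where two caps are both exceeded: 84 + 20 + 10 + 120 + 84 + 20 = 338.
By inclusion–exclusion the count is 1771 − 1999 + 338 = 110.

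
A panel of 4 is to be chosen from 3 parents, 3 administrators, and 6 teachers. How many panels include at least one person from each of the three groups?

243

Unrestricted: C(12,4) = 495 ways to pick any 4 of the 12.
Selections missing a whole group: no parents → C(9,4) = 126; no administrators → C(9,4) = 126; no teachers → C(6,4) = 15.
Add back selections omitting two groups (i.e. drawn from a single group): C(3,4) + C(3,4) + C(6,4) = 15.
By inclusion–exclusion: 495 − 267 + 15 = 243.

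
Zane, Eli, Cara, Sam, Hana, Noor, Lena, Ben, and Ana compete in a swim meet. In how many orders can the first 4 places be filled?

3024

There are 9 choices for 1st place, 8 for 2nd, and so on down to 6 for position 4.
That gives 9 × 8 × 7 × 6 = 3024.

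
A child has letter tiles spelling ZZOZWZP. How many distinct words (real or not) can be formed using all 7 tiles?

The 7 letters of ZZOZWZP have repeats: Z appearing 4 times.
Dividing 7! = 5040 by 4! = 24 for the repeated letters gives 210.

210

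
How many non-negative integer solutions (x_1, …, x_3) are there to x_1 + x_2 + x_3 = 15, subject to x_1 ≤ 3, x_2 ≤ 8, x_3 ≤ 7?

Without the upper bounds there are C(17,2) = 136 ways to split 15 among 3 variables.
Subtract solutions that violate a single cap (substitute x_i' = x_i − (cap_i+1)): x_1 ≥ 4 gives C(13,2) = 78; x_2 ≥ 9 gives C(8,2) = 28; x_3 ≥ 8 gives C(9,2) = 36. Together 142.
Add back pairs where two caps are both exceeded: 6 + 10 + 0 = 16.
By inclusion–exclusion the count is 136 − 142 + 16 = 10.

10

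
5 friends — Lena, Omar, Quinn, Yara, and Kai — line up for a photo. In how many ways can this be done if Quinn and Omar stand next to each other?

Glue Quinn and Omar into one block (2 internal orders), leaving 4 units to arrange in a row.
That gives 2 × 4! = 2 × 24 = 48.

48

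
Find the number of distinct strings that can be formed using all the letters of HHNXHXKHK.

The 9 letters of HHNXHXKHK have repeats: H appearing 4 times, K appearing twice, and X appearing twice.
The number of distinct arrangements is 9!/(4!·2!·2!) = 362880/96 = 3780.

3780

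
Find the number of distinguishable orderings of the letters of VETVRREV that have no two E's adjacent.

Total arrangements of VETVRREV: 8!/(3!·2!·2!) = 1680.
If the two E's are adjacent, glue them into one block, leaving 7 items to arrange: (7)!/(3!·2!) = 420 ways.
Subtracting, 1680 − 420 = 1260 arrangements keep the E's apart.

1260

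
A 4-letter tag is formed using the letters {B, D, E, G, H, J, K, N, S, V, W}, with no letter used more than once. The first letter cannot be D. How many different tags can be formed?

7200

The first letter has 11−1 = 10 choices (anything except D).
The remaining 3 letters are filled from the other 10 symbols without repetition: 10 × 9 × 8 = 720.
Total: 10 × 720 = 7200.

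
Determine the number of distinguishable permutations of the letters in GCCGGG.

The 6 letters of GCCGGG have repeats: C appearing twice and G appearing 4 times.
So there are 6! / (4!·2!) = 15 distinguishable arrangements.

15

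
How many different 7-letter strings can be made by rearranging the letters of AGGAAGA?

The 7 letters of AGGAAGA have repeats: A appearing 4 times and G appearing 3 times.
So there are 7! / (4!·3!) = 35 distinguishable arrangements.

35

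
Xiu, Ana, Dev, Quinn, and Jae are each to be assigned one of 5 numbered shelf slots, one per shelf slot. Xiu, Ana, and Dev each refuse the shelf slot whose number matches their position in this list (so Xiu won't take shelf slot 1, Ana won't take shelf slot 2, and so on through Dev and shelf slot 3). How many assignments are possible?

Let Aᵢ (for i ∈ {1, 2, 3}) be the placements that put person i in their forbidden shelf slot. Any j of these fix j positions, leaving (5−j)! ways to fill the rest, and there are C(3,j) ways to pick which j.
By inclusion–exclusion, the number of valid placements is Σ_{j=0}^{3} (−1)^j C(3,j)·(5−j)!.
Computing: 120 − 72 + 18 − 2 = 64.

64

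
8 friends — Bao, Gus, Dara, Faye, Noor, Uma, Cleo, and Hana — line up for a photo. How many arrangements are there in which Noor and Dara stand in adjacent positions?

10080

Place the 6 others and the Noor-Dara pair as 7 objects in a line; the pair has 2 internal arrangements.
So the count is 2·(7)! = 10080.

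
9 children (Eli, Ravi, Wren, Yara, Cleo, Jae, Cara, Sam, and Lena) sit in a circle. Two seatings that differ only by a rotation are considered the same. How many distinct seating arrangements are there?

40320

Fix one person's seat to break rotational symmetry; the remaining 8 people can be arranged in (8)! = 40320 ways.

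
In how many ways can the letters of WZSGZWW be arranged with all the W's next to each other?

60

Treat the 3 copies of W as a single block. The multiset to arrange is then {WWW, G, S, Z, Z}, 5 items in all.
That gives (5)!/(2!) = 60 arrangements.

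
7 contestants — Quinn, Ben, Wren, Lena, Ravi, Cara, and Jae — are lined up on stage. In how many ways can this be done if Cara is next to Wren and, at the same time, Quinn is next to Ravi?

Treat {Cara,Wren} as one block (2 orders) and {Quinn,Ravi} as another (2 orders).
That leaves 5 units to arrange: 2 × 2 × 5! = 4 × 120 = 480.

480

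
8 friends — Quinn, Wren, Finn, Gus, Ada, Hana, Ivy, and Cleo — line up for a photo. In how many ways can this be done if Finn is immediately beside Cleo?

Place the 6 others and the Finn-Cleo pair as 7 objects in a line; the pair has 2 internal arrangements.
That gives 2 × 7! = 2 × 5040 = 10080.

10080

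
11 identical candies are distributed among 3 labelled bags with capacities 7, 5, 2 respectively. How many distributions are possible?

9

Without the upper bounds there are C(13,2) = 78 ways to split 11 among 3 bags.
Subtract solutions that violate a single cap (substitute x_i' = x_i − (cap_i+1)): x_1 ≥ 8 gives C(5,2) = 10; x_2 ≥ 6 gives C(7,2) = 21; x_3 ≥ 3 gives C(10,2) = 45. Together 76.
Add back pairs where two caps are both exceeded: 0 + 1 + 6 = 7.
By inclusion–exclusion the count is 78 − 76 + 7 = 9.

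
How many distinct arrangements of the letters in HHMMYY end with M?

Fix M in the last position and arrange the remaining 5 letters.
Those 5 letters have H appearing twice and Y appearing twice, giving (5)!/(2!·2!) = 30.

30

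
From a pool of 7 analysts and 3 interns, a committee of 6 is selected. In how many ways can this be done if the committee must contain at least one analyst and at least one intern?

With no constraint there are C(10,6) = 210 possible selections.
Subtract selections that omit an entire group: no analysts → C(3,6) = 0; no interns → C(7,6) = 7.
Both groups omitted at once is impossible, so 210 − 7 = 203.

203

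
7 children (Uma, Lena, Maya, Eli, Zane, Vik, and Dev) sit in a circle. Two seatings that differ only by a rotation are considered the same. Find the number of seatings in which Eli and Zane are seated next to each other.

240

Glue Eli and Zane into a block (2 internal orders). Seating 6 units around a circle gives (5)! arrangements.
So 2 × (5)! = 2 × 120 = 240.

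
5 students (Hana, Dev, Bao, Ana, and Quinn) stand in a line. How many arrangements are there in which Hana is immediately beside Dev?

Treat {Hana, Dev} as a single unit. There are 4 units to order, and the pair itself can be ordered 2 ways.
That gives 2 × 4! = 2 × 24 = 48.

48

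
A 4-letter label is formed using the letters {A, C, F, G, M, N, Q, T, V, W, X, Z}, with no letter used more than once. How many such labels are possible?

11880

Choose and order 4 of the 12 symbols: the first letter has 12 options, the next 11, then 10, 9.
12 × 11 × 10 × 9 = 11880.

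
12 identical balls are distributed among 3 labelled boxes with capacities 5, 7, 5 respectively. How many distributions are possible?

21

Without the upper bounds there are C(14,2) = 91 ways to split 12 among 3 boxes.
Subtract solutions that violate a single cap (substitute x_i' = x_i − (cap_i+1)): x_1 ≥ 6 gives C(8,2) = 28; x_2 ≥ 8 gives C(6,2) = 15; x_3 ≥ 6 gives C(8,2) = 28. Together 71.
Add back pairs where two caps are both exceeded: 0 + 1 + 0 = 1.
By inclusion–exclusion the count is 91 − 71 + 1 = 21.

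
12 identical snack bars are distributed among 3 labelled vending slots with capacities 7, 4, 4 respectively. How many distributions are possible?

Without the upper bounds there are C(14,2) = 91 ways to split 12 among 3 vending slots.
Subtract solutions that violate a single cap (substitute x_i' = x_i − (cap_i+1)): x_1 ≥ 8 gives C(6,2) = 15; x_2 ≥ 5 gives C(9,2) = 36; x_3 ≥ 5 gives C(9,2) = 36. Together 87.
Add back pairs where two caps are both exceeded: 0 + 0 + 6 = 6.
By inclusion–exclusion the count is 91 − 87 + 6 = 10.

10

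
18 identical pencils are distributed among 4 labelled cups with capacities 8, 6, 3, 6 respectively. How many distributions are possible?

52

By stars and bars, unrestricted non-negative solutions to x_1+…+x_4 = 18 number C(18+3,3) = 1330.
Subtract solutions that violate a single cap (substitute x_i' = x_i − (cap_i+1)): x_1 ≥ 9 gives C(12,3) = 220; x_2 ≥ 7 gives C(14,3) = 364; x_3 ≥ 4 gives C(17,3) = 680; x_4 ≥ 7 gives C(14,3) = 364. Together 1628.
Add back pairs where two caps are both exceeded: 10 + 56 + 10 + 120 + 35 + 120 = 351.
Subtract triples: 0 + 0 + 0 + 1 = 1.
By inclusion–exclusion the count is 1330 − 1628 + 351 − 1 = 52.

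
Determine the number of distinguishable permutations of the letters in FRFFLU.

120

The 6 letters of FRFFLU have repeats: F appearing 3 times.
So there are 6! / (3!) = 120 distinguishable arrangements.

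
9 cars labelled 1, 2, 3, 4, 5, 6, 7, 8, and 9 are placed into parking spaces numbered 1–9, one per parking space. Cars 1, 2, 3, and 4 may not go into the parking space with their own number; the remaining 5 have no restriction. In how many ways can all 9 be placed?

229080

Let Aᵢ (for 1 ≤ i ≤ 4) be the placements that put car i in its forbidden parking space. Any j of these fix j positions, leaving (9−j)! ways to fill the rest, and there are C(4,j) ways to pick which j.
By inclusion–exclusion, the number of valid placements is Σ_{j=0}^{4} (−1)^j C(4,j)·(9−j)!.
Computing: 362880 − 161280 + 30240 − 2880 + 120 = 229080.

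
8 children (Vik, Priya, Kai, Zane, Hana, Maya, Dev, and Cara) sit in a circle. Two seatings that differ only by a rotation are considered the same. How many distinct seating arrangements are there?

Around a circle, 8 distinct people have 8!/8 = (7)! = 5040 rotationally distinct seatings.

5040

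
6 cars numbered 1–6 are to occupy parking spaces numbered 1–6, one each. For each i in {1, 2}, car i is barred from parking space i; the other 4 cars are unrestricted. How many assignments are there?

Let Aᵢ (for i ∈ {1, 2}) be the placements that put car i in its forbidden parking space. Any j of these fix j positions, leaving (6−j)! ways to fill the rest, and there are C(2,j) ways to pick which j.
By inclusion–exclusion, the number of valid placements is Σ_{j=0}^{2} (−1)^j C(2,j)·(6−j)!.
Computing: 720 − 240 + 24 = 504.

504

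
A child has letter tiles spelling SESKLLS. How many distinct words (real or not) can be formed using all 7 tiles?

The 7 letters of SESKLLS have repeats: L appearing twice and S appearing 3 times.
So there are 7! / (3!·2!) = 420 distinguishable arrangements.

420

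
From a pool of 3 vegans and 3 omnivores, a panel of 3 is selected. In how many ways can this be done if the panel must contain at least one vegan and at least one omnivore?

Total 3-person selections from all 6: C(6,3) = 20.
Subtract selections that omit an entire group: no vegans → C(3,3) = 1; no omnivores → C(3,3) = 1.
Both groups omitted at once is impossible, so 20 − 2 = 18.

18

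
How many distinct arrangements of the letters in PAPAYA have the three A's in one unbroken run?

12

Treat the 3 copies of A as a single block. The multiset to arrange is then {AAA, P, P, Y}, 4 items in all.
That gives (4)!/(2!) = 12 arrangements.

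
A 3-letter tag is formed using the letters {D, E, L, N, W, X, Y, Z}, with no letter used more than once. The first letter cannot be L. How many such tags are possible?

The first letter has 8−1 = 7 choices (anything except L).
The remaining 2 letters are filled from the other 7 symbols without repetition: 7 × 6 = 42.
Total: 7 × 42 = 294.

294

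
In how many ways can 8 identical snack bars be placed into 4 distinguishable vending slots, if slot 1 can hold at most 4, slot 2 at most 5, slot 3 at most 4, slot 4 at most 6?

111

By stars and bars, unrestricted non-negative solutions to x_1+…+x_4 = 8 number C(8+3,3) = 165.
Subtract solutions that violate a single cap (substitute x_i' = x_i − (cap_i+1)): x_1 ≥ 5 gives C(6,3) = 20; x_2 ≥ 6 gives C(5,3) = 10; x_3 ≥ 5 gives C(6,3) = 20; x_4 ≥ 7 gives C(4,3) = 4. Together 54.
No two caps can be exceeded simultaneously, so the pair terms are all 0.
By inclusion–exclusion the count is 165 − 54 + 0 = 111.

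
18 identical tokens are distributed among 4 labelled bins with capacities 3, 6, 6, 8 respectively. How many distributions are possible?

Ignoring the caps, the number of non-negative solutions to x_1+…+x_4 = 18 is C(21,3) = 1330.
Subtract solutions that violate a single cap (substitute x_i' = x_i − (cap_i+1)): x_1 ≥ 4 gives C(17,3) = 680; x_2 ≥ 7 gives C(14,3) = 364; x_3 ≥ 7 gives C(14,3) = 364; x_4 ≥ 9 gives C(12,3) = 220. Together 1628.
Add back pairs where two caps are both exceeded: 120 + 120 + 56 + 35 + 10 + 10 = 351.
Subtract triples: 1 + 0 + 0 + 0 = 1.
By inclusion–exclusion the count is 1330 − 1628 + 351 − 1 = 52.

52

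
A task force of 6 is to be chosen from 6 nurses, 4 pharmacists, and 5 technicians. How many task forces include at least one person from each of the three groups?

Unrestricted: C(15,6) = 5005 ways to pick any 6 of the 15.
Selections missing a whole group: no nurses → C(9,6) = 84; no pharmacists → C(11,6) = 462; no technicians → C(10,6) = 210.
Add back selections omitting two groups (i.e. drawn from a single group): C(6,6) + C(4,6) + C(5,6) = 1.
By inclusion–exclusion: 5005 − 756 + 1 = 4250.

4250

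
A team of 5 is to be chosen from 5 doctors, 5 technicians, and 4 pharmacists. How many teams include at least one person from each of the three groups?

Unrestricted: C(14,5) = 2002 ways to pick any 5 of the 14.
Selections missing a whole group: no doctors → C(9,5) = 126; no technicians → C(9,5) = 126; no pharmacists → C(10,5) = 252.
Add back selections omitting two groups (i.e. drawn from a single group): C(5,5) + C(5,5) + C(4,5) = 2.
By inclusion–exclusion: 2002 − 504 + 2 = 1500.

1500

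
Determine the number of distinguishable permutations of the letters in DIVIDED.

Letter multiplicities in DIVIDED: D×3, E×1, I×2, V×1.
The number of distinct arrangements is 7!/(3!·2!) = 5040/12 = 420.

420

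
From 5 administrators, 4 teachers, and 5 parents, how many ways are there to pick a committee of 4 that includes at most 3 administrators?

Split by how many administrators are chosen (0 through 3).
Sum: C(5,0)·C(9,4) + C(5,1)·C(9,3) + C(5,2)·C(9,2) + C(5,3)·C(9,1) = 126 + 420 + 360 + 90 = 996.

996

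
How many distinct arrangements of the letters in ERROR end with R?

12

With the last slot taken by R, it remains to arrange the other 4 letters (EROR).
Those 4 letters have R appearing twice, giving (4)!/(2!) = 12.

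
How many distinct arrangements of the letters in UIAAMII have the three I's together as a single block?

Treat the 3 copies of I as a single block. The multiset to arrange is then {III, A, A, M, U}, 5 items in all.
That gives (5)!/(2!) = 60 arrangements.

60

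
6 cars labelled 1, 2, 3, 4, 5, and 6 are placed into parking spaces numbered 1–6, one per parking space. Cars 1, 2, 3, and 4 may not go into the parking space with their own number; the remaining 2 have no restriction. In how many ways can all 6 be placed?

Let Aᵢ (for 1 ≤ i ≤ 4) be the placements that put car i in its forbidden parking space. Any j of these fix j positions, leaving (6−j)! ways to fill the rest, and there are C(4,j) ways to pick which j.
By inclusion–exclusion, the number of valid placements is Σ_{j=0}^{4} (−1)^j C(4,j)·(6−j)!.
Computing: 720 − 480 + 144 − 24 + 2 = 362.

362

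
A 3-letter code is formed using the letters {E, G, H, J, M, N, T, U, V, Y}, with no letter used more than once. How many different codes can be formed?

This is a permutation of 3 out of 10: P(10,3) = 10!/7!.
That product is 10 × 9 × 8 = 720.

720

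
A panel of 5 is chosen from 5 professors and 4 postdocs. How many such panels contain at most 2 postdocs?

81

Split by how many postdocs are chosen (0 through 2).
Sum: C(4,0)·C(5,5) + C(4,1)·C(5,4) + C(4,2)·C(5,3) = 1 + 20 + 60 = 81.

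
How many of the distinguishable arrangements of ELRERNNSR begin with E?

3360

Fix E in the first position and arrange the remaining 8 letters.
Those 8 letters have N appearing twice and R appearing 3 times, giving (8)!/(3!·2!) = 3360.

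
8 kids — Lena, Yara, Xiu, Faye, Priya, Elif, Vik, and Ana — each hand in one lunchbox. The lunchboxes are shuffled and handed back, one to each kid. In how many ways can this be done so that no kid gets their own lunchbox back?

14833

Let Aᵢ be the assignments in which kid i gets their own lunchbox. We want the size of the complement of A₁∪…∪A_8.
By inclusion–exclusion this is Σ_{j=0}^{8} (−1)^j C(8,j)·(8−j)!.
Computing: 40320 − 40320 + 20160 − 6720 + 1680 − 336 + 56 − 8 + 1 = 14833.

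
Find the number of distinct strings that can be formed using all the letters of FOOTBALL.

Letter multiplicities in FOOTBALL: A×1, B×1, F×1, L×2, O×2, T×1.
Dividing 8! = 40320 by 2!·2! = 4 for the repeated letters gives 10080.

10080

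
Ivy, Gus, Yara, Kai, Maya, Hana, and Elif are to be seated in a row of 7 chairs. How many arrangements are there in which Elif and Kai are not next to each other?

Of the 7! = 5040 arrangements, those with Elif and Kai adjacent number 2 × 6! = 1440 (treat the pair as a block with 2 internal orders).
Complementary counting: 5040 − 1440 = 3600.

3600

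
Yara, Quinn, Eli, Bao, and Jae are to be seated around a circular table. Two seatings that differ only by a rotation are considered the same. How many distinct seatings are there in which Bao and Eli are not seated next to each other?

12

All circular seatings of 5 people number (4)! = 24.
Seatings with Bao beside Eli: treat them as a block with 2 internal orders, giving 2 × (3)! = 12.
Subtracting, 24 − 12 = 12.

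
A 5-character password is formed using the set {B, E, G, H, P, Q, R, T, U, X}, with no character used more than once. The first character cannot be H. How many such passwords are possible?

The first character has 10−1 = 9 choices (anything except H).
The remaining 4 characters are filled from the other 9 symbols without repetition: 9 × 8 × 7 × 6 = 3024.
Total: 9 × 3024 = 27216.

27216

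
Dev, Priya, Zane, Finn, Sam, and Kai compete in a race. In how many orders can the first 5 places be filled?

This is an ordered selection of 5 from 6: P(6,5).
That gives 6 × 5 × 4 × 3 × 2 = 720.

720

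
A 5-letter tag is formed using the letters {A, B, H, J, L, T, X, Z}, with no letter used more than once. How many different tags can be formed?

6720

This is a permutation of 5 out of 8: P(8,5) = 8!/3!.
That product is 8 × 7 × 6 × 5 × 4 = 6720.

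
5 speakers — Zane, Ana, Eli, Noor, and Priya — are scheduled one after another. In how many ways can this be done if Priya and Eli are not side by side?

Of the 5! = 120 arrangements, those with Priya and Eli adjacent number 2 × 4! = 48 (treat the pair as a block with 2 internal orders).
Complementary counting: 120 − 48 = 72.

72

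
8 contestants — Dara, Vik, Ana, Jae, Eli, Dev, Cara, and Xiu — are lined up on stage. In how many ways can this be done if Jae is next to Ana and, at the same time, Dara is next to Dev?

2880

Treat {Jae,Ana} as one block (2 orders) and {Dara,Dev} as another (2 orders).
That leaves 6 units to arrange: 2 × 2 × 6! = 4 × 720 = 2880.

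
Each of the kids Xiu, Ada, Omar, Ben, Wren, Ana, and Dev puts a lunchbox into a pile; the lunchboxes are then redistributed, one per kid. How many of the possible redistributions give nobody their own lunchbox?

Let Aᵢ be the assignments in which kid i gets their own lunchbox. We want the size of the complement of A₁∪…∪A_7.
By inclusion–exclusion this is Σ_{j=0}^{7} (−1)^j C(7,j)·(7−j)!.
Computing: 5040 − 5040 + 2520 − 840 + 210 − 42 + 7 − 1 = 1854.

1854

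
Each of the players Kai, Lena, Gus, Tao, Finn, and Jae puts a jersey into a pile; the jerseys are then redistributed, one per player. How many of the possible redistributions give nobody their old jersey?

This is the derangement count D_6: permutations of 6 items with no fixed point.
By inclusion–exclusion this is Σ_{j=0}^{6} (−1)^j C(6,j)·(6−j)!.
Computing: 720 − 720 + 360 − 120 + 30 − 6 + 1 = 265.

265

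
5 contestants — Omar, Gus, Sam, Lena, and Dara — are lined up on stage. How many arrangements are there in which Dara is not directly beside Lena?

There are 5! = 120 arrangements in all. If Dara and Lena are adjacent, merging them into one block gives 2·(4)! = 48 arrangements.
So 120 − 48 = 72 arrangements keep them apart.

72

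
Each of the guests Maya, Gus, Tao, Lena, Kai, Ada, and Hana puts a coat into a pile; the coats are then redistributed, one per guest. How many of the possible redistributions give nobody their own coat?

1854

Count assignments avoiding every fixed point. For any j of the 7 guests fixed to their own coat, the other 7−j can be arranged in (7−j)! ways.
By inclusion–exclusion this is Σ_{j=0}^{7} (−1)^j C(7,j)·(7−j)!.
Computing: 5040 − 5040 + 2520 − 840 + 210 − 42 + 7 − 1 = 1854.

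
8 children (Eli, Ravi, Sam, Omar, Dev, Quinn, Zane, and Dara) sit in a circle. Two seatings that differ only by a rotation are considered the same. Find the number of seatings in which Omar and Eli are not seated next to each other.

3600

Without the restriction there are (7)! = 5040 seatings.
Seatings with Omar beside Eli: treat them as a block with 2 internal orders, giving 2 × (6)! = 1440.
Subtracting, 5040 − 1440 = 3600.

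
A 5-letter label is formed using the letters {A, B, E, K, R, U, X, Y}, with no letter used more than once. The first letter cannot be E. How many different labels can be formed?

5880

The first letter has 8−1 = 7 choices (anything except E).
The remaining 4 letters are filled from the other 7 symbols without repetition: 7 × 6 × 5 × 4 = 840.
Total: 7 × 840 = 5880.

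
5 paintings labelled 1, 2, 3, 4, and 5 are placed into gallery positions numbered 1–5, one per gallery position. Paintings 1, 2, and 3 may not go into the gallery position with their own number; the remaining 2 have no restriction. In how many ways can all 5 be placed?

64

Let Aᵢ (for i ∈ {1, 2, 3}) be the placements that put painting i in its forbidden gallery position. Any j of these fix j positions, leaving (5−j)! ways to fill the rest, and there are C(3,j) ways to pick which j.
By inclusion–exclusion, the number of valid placements is Σ_{j=0}^{3} (−1)^j C(3,j)·(5−j)!.
Computing: 120 − 72 + 18 − 2 = 64.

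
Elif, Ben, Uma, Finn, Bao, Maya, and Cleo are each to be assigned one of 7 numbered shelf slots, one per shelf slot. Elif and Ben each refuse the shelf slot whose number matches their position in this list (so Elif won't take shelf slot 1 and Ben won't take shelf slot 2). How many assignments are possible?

3720

Let Aᵢ (for i ∈ {1, 2}) be the placements that put person i in their forbidden shelf slot. Any j of these fix j positions, leaving (7−j)! ways to fill the rest, and there are C(2,j) ways to pick which j.
By inclusion–exclusion, the number of valid placements is Σ_{j=0}^{2} (−1)^j C(2,j)·(7−j)!.
Computing: 5040 − 1440 + 120 = 3720.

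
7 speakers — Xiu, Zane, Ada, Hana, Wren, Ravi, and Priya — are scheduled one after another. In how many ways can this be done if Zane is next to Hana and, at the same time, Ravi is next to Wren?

480

Treat {Zane,Hana} as one block (2 orders) and {Ravi,Wren} as another (2 orders).
That leaves 5 units to arrange: 2 × 2 × 5! = 4 × 120 = 480.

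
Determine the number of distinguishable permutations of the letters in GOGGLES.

840

The 7 letters of GOGGLES have repeats: G appearing 3 times.
So there are 7! / (3!) = 840 distinguishable arrangements.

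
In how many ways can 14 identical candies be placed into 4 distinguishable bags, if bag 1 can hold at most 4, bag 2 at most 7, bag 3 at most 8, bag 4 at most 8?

By stars and bars, unrestricted non-negative solutions to x_1+…+x_4 = 14 number C(14+3,3) = 680.
Subtract solutions that violate a single cap (substitute x_i' = x_i − (cap_i+1)): x_1 ≥ 5 gives C(12,3) = 220; x_2 ≥ 8 gives C(9,3) = 84; x_3 ≥ 9 gives C(8,3) = 56; x_4 ≥ 9 gives C(8,3) = 56. Together 416.
Add back pairs where two caps are both exceeded: 4 + 1 + 1 + 0 + 0 + 0 = 6.
By inclusion–exclusion the count is 680 − 416 + 6 = 270.

270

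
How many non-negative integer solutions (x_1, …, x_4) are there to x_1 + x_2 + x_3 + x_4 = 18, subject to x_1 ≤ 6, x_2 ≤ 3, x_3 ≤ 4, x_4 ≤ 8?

20

Without the upper bounds there are C(21,3) = 1330 ways to split 18 among 4 variables.
Subtract solutions that violate a single cap (substitute x_i' = x_i − (cap_i+1)): x_1 ≥ 7 gives C(14,3) = 364; x_2 ≥ 4 gives C(17,3) = 680; x_3 ≥ 5 gives C(16,3) = 560; x_4 ≥ 9 gives C(12,3) = 220. Together 1824.
Add back pairs where two caps are both exceeded: 120 + 84 + 10 + 220 + 56 + 35 = 525.
Subtract triples: 10 + 0 + 0 + 1 = 11.
By inclusion–exclusion the count is 1330 − 1824 + 525 − 11 = 20.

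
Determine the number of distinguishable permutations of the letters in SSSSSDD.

21

Letter multiplicities in SSSSSDD: D×2, S×5.
Dividing 7! = 5040 by 5!·2! = 240 for the repeated letters gives 21.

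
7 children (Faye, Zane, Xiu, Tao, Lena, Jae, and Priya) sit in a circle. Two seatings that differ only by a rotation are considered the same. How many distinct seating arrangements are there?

Seat Faye anywhere (absorbing the rotational symmetry), then permute the other 6: (6)! = 720.

720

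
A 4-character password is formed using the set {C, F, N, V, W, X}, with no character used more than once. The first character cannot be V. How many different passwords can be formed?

The first character has 6−1 = 5 choices (anything except V).
The remaining 3 characters are filled from the other 5 symbols without repetition: 5 × 4 × 3 = 60.
Total: 5 × 60 = 300.

300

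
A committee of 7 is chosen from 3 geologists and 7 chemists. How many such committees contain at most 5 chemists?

98

Split by how many chemists are chosen (0 through 5).
Sum: C(7,0)·C(3,7) + C(7,1)·C(3,6) + C(7,2)·C(3,5) + C(7,3)·C(3,4) + C(7,4)·C(3,3) + C(7,5)·C(3,2) = 0 + 0 + 0 + 0 + 35 + 63 = 98.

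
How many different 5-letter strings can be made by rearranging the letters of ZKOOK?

The 5 letters of ZKOOK have repeats: K appearing twice and O appearing twice.
Dividing 5! = 120 by 2!·2! = 4 for the repeated letters gives 30.

30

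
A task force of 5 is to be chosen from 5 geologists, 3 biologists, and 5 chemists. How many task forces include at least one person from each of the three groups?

925

Unrestricted: C(13,5) = 1287 ways to pick any 5 of the 13.
Selections missing a whole group: no geologists → C(8,5) = 56; no biologists → C(10,5) = 252; no chemists → C(8,5) = 56.
Add back selections omitting two groups (i.e. drawn from a single group): C(5,5) + C(3,5) + C(5,5) = 2.
By inclusion–exclusion: 1287 − 364 + 2 = 925.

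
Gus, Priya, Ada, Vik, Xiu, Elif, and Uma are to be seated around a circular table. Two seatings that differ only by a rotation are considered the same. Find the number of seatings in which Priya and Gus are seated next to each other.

240

Glue Priya and Gus into a block (2 internal orders). Seating 6 units around a circle gives (5)! arrangements.
So 2 × (5)! = 2 × 120 = 240.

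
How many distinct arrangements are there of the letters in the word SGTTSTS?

Letter multiplicities in SGTTSTS: G×1, S×3, T×3.
The number of distinct arrangements is 7!/(3!·3!) = 5040/36 = 140.

140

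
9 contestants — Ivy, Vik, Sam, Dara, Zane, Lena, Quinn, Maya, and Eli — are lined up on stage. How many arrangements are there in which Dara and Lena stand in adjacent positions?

Glue Dara and Lena into one block (2 internal orders), leaving 8 units to arrange in a row.
So the count is 2·(8)! = 80640.

80640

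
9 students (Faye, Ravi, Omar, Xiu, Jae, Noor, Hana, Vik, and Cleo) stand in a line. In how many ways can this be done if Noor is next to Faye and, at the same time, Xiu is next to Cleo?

20160

Treat {Noor,Faye} as one block (2 orders) and {Xiu,Cleo} as another (2 orders).
That leaves 7 units to arrange: 2 × 2 × 7! = 4 × 5040 = 20160.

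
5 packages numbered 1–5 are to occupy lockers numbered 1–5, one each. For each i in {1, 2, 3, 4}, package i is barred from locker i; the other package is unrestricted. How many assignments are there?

53

Let Aᵢ (for 1 ≤ i ≤ 4) be the placements that put package i in its forbidden locker. Any j of these fix j positions, leaving (5−j)! ways to fill the rest, and there are C(4,j) ways to pick which j.
By inclusion–exclusion, the number of valid placements is Σ_{j=0}^{4} (−1)^j C(4,j)·(5−j)!.
Computing: 120 − 96 + 36 − 8 + 1 = 53.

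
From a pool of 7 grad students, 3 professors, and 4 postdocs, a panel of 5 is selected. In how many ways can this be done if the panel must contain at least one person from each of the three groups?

1288

Unrestricted: C(14,5) = 2002 ways to pick any 5 of the 14.
Selections missing a whole group: no grad students → C(7,5) = 21; no professors → C(11,5) = 462; no postdocs → C(10,5) = 252.
Add back selections omitting two groups (i.e. drawn from a single group): C(7,5) + C(3,5) + C(4,5) = 21.
By inclusion–exclusion: 2002 − 735 + 21 = 1288.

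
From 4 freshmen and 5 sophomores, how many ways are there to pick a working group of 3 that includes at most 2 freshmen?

80

Split by how many freshmen are chosen (0 through 2).
Sum: C(4,0)·C(5,3) + C(4,1)·C(5,2) + C(4,2)·C(5,1) = 10 + 40 + 30 = 80.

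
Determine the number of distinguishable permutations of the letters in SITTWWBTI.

15120

The 9 letters of SITTWWBTI have repeats: I appearing twice, T appearing 3 times, and W appearing twice.
Dividing 9! = 362880 by 3!·2!·2! = 24 for the repeated letters gives 15120.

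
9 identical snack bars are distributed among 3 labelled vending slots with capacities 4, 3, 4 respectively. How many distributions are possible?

Without the upper bounds there are C(11,2) = 55 ways to split 9 among 3 vending slots.
Subtract solutions that violate a single cap (substitute x_i' = x_i − (cap_i+1)): x_1 ≥ 5 gives C(6,2) = 15; x_2 ≥ 4 gives C(7,2) = 21; x_3 ≥ 5 gives C(6,2) = 15. Together 51.
Add back pairs where two caps are both exceeded: 1 + 0 + 1 = 2.
By inclusion–exclusion the count is 55 − 51 + 2 = 6.

6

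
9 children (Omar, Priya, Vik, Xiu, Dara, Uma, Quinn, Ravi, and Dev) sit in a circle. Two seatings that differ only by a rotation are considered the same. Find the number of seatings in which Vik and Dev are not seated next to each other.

30240

All circular seatings of 9 people number (8)! = 40320.
Those with Vik next to Dev: fuse the pair into one unit and seat 8 units around a circle — 2·(7)! = 10080.
Subtracting, 40320 − 10080 = 30240.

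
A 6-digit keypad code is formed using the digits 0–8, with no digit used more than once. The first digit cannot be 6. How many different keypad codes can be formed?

The first digit has 9−1 = 8 choices (anything except 6).
The remaining 5 digits are filled from the other 8 symbols without repetition: 8 × 7 × 6 × 5 × 4 = 6720.
Total: 8 × 6720 = 53760.

53760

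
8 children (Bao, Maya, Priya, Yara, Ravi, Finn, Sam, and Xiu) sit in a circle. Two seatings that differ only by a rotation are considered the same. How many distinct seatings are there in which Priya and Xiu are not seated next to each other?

3600

Without the restriction there are (7)! = 5040 seatings.
Those with Priya next to Xiu: fuse the pair into one unit and seat 7 units around a circle — 2·(6)! = 1440.
Subtracting, 5040 − 1440 = 3600.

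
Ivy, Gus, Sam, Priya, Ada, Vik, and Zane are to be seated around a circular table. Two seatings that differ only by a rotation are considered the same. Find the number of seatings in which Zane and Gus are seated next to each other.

Glue Zane and Gus into a block (2 internal orders). Seating 6 units around a circle gives (5)! arrangements.
So 2 × (5)! = 2 × 120 = 240.

240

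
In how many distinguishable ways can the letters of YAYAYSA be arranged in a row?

140

YAYAYSA has 7 letters with A appearing 3 times and Y appearing 3 times.
The number of distinct arrangements is 7!/(3!·3!) = 5040/36 = 140.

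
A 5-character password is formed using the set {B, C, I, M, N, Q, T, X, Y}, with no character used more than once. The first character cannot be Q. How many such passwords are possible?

13440

The first character has 9−1 = 8 choices (anything except Q).
The remaining 4 characters are filled from the other 8 symbols without repetition: 8 × 7 × 6 × 5 = 1680.
Total: 8 × 1680 = 13440.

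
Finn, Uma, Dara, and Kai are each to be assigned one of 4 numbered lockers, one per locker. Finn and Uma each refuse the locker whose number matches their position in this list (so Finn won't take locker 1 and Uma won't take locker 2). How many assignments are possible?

Let Aᵢ (for i ∈ {1, 2}) be the placements that put person i in their forbidden locker. Any j of these fix j positions, leaving (4−j)! ways to fill the rest, and there are C(2,j) ways to pick which j.
By inclusion–exclusion, the number of valid placements is Σ_{j=0}^{2} (−1)^j C(2,j)·(4−j)!.
Computing: 24 − 12 + 2 = 14.

14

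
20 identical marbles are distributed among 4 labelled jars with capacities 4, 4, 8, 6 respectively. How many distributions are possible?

10

Ignoring the caps, the number of non-negative solutions to x_1+…+x_4 = 20 is C(23,3) = 1771.
Subtract solutions that violate a single cap (substitute x_i' = x_i − (cap_i+1)): x_1 ≥ 5 gives C(18,3) = 816; x_2 ≥ 5 gives C(18,3) = 816; x_3 ≥ 9 gives C(14,3) = 364; x_4 ≥ 7 gives C(16,3) = 560. Together 2556.
Add back pairs where two caps are both exceeded: 286 + 84 + 165 + 84 + 165 + 35 = 819.
Subtract triples: 4 + 20 + 0 + 0 = 24.
By inclusion–exclusion the count is 1771 − 2556 + 819 − 24 = 10.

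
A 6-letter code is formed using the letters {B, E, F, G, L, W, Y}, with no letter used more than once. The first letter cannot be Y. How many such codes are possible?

The first letter has 7−1 = 6 choices (anything except Y).
The remaining 5 letters are filled from the other 6 symbols without repetition: 6 × 5 × 4 × 3 × 2 = 720.
Total: 6 × 720 = 4320.

4320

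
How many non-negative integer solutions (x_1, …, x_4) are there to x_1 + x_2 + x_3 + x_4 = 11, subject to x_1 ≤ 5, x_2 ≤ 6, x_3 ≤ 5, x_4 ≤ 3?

Without the upper bounds there are C(14,3) = 364 ways to split 11 among 4 variables.
Subtract solutions that violate a single cap (substitute x_i' = x_i − (cap_i+1)): x_1 ≥ 6 gives C(8,3) = 56; x_2 ≥ 7 gives C(7,3) = 35; x_3 ≥ 6 gives C(8,3) = 56; x_4 ≥ 4 gives C(10,3) = 120. Together 267.
Add back pairs where two caps are both exceeded: 0 + 0 + 4 + 0 + 1 + 4 = 9.
By inclusion–exclusion the count is 364 − 267 + 9 = 106.

106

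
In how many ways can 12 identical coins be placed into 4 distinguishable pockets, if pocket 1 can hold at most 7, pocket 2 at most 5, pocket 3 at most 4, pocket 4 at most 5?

141

By stars and bars, unrestricted non-negative solutions to x_1+…+x_4 = 12 number C(12+3,3) = 455.
Subtract solutions that violate a single cap (substitute x_i' = x_i − (cap_i+1)): x_1 ≥ 8 gives C(7,3) = 35; x_2 ≥ 6 gives C(9,3) = 84; x_3 ≥ 5 gives C(10,3) = 120; x_4 ≥ 6 gives C(9,3) = 84. Together 323.
Add back pairs where two caps are both exceeded: 0 + 0 + 0 + 4 + 1 + 4 = 9.
By inclusion–exclusion the count is 455 − 323 + 9 = 141.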